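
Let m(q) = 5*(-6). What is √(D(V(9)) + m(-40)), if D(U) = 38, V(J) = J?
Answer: 2*√2 ≈ 2.8284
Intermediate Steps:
m(q) = -30
√(D(V(9)) + m(-40)) = √(38 - 30) = √8 = 2*√2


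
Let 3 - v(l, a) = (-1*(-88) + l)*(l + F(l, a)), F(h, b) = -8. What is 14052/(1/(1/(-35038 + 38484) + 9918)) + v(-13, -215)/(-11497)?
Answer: 2760781691203644/19809331 ≈ 1.3937e+8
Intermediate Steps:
v(l, a) = 3 - (-8 + l)*(88 + l) (v(l, a) = 3 - (-1*(-88) + l)*(l - 8) = 3 - (88 + l)*(-8 + l) = 3 - (-8 + l)*(88 + l))
14052/(1/(1/(-35038 + 38484) + 9918)) + v(-13, -215)/(-11497) = 14052/(1/(1/(-35038 + 38484) + 9918)) + (707 - 1*(-13)² - 80*(-13))/(-11497) = 14052/(1/(1/3446 + 9918)) + (707 - 1*169 + 1040)*(-1/11497) = 14052/(1/(1/3446 + 9918)) + (707 - 169 + 1040)*(-1/11497) = 14052/(1/(34177429/3446)) + 1578*(-1/11497) = 14052/(3446/34177429) - 1578/11497 = 14052*(34177429/3446) - 1578/11497 = 240130616154/1723 - 1578/11497 = 2760781691203644/19809331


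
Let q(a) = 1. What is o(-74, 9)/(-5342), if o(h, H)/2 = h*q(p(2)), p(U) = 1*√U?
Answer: 74/2671 ≈ 0.027705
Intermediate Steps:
p(U) = √U
o(h, H) = 2*h (o(h, H) = 2*(h*1) = 2*h)
o(-74, 9)/(-5342) = (2*(-74))/(-5342) = -148*(-1/5342) = 74/2671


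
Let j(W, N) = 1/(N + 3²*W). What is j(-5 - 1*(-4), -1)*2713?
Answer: -2713/10 ≈ -271.30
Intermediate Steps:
j(W, N) = 1/(N + 9*W)
j(-5 - 1*(-4), -1)*2713 = 2713/(-1 + 9*(-5 - 1*(-4))) = 2713/(-1 + 9*(-5 + 4)) = 2713/(-1 + 9*(-1)) = 2713/(-1 - 9) = 2713/(-10) = -⅒*2713 = -2713/10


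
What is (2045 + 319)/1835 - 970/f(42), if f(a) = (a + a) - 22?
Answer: -816691/56885 ≈ -14.357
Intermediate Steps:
f(a) = -22 + 2*a (f(a) = 2*a - 22 = -22 + 2*a)
(2045 + 319)/1835 - 970/f(42) = (2045 + 319)/1835 - 970/(-22 + 2*42) = 2364*(1/1835) - 970/(-22 + 84) = 2364/1835 - 970/62 = 2364/1835 - 970*1/62 = 2364/1835 - 485/31 = -816691/56885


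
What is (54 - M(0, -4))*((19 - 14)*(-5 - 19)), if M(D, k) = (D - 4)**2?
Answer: -4560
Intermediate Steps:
M(D, k) = (-4 + D)**2
(54 - M(0, -4))*((19 - 14)*(-5 - 19)) = (54 - (-4 + 0)**2)*((19 - 14)*(-5 - 19)) = (54 - 1*(-4)**2)*(5*(-24)) = (54 - 1*16)*(-120) = (54 - 16)*(-120) = 38*(-120) = -4560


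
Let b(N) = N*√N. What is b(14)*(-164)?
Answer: -2296*√14 ≈ -8590.8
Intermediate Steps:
b(N) = N^(3/2)
b(14)*(-164) = 14^(3/2)*(-164) = (14*√14)*(-164) = -2296*√14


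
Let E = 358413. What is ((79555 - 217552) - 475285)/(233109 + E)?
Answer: -306641/295761 ≈ -1.0368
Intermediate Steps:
((79555 - 217552) - 475285)/(233109 + E) = ((79555 - 217552) - 475285)/(233109 + 358413) = (-137997 - 475285)/591522 = -613282*1/591522 = -306641/295761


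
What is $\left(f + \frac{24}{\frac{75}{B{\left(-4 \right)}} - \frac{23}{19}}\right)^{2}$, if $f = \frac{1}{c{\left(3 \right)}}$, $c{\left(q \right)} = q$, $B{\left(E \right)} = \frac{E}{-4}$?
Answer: $\frac{1918225}{4422609} \approx 0.43373$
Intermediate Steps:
$B{\left(E \right)} = - \frac{E}{4}$ ($B{\left(E \right)} = E \left(- \frac{1}{4}\right) = - \frac{E}{4}$)
$f = \frac{1}{3} \approx 0.33333$
$\left(f + \frac{24}{\frac{75}{B{\left(-4 \right)}} - \frac{23}{19}}\right)^{2} = \left(\frac{1}{3} + \frac{24}{\frac{75}{\left(- \frac{1}{4}\right) \left(-4\right)} - \frac{23}{19}}\right)^{2} = \left(\frac{1}{3} + \frac{24}{\frac{75}{1} - \frac{23}{19}}\right)^{2} = \left(\frac{1}{3} + \frac{24}{75 \cdot 1 - \frac{23}{19}}\right)^{2} = \left(\frac{1}{3} + \frac{24}{75 - \frac{23}{19}}\right)^{2} = \left(\frac{1}{3} + \frac{24}{\frac{1402}{19}}\right)^{2} = \left(\frac{1}{3} + 24 \cdot \frac{19}{1402}\right)^{2} = \left(\frac{1}{3} + \frac{228}{701}\right)^{2} = \left(\frac{1385}{2103}\right)^{2} = \frac{1918225}{4422609}$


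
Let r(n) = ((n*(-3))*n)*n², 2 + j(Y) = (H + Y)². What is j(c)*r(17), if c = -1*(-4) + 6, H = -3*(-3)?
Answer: -89952117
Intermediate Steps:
H = 9
c = 10 (c = 4 + 6 = 10)
j(Y) = -2 + (9 + Y)²
r(n) = -3*n⁴ (r(n) = ((-3*n)*n)*n² = (-3*n²)*n² = -3*n⁴)
j(c)*r(17) = (-2 + (9 + 10)²)*(-3*17⁴) = (-2 + 19²)*(-3*83521) = (-2 + 361)*(-250563) = 359*(-250563) = -89952117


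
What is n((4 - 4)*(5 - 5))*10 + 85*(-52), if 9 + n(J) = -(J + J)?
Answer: -4510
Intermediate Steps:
n(J) = -9 - 2*J (n(J) = -9 - (J + J) = -9 - 2*J)
n((4 - 4)*(5 - 5))*10 + 85*(-52) = (-9 - 2*(4 - 4)*(5 - 5))*10 + 85*(-52) = (-9 - 0*0)*10 - 4420 = (-9 - 2*0)*10 - 4420 = (-9 + 0)*10 - 4420 = -9*10 - 4420 = -90 - 4420 = -4510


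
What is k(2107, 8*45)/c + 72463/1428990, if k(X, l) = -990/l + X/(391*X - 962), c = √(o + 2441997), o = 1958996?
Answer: 72463/1428990 - 9043197*√4400993/14485868459500 ≈ 0.049400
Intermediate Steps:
c = √4400993 (c = √(1958996 + 2441997) = √4400993 ≈ 2097.9)
k(X, l) = -990/l + X/(-962 + 391*X)
k(2107, 8*45)/c + 72463/1428990 = ((952380 - 387090*2107 + 2107*(8*45))/(((8*45))*(-962 + 391*2107)))/(√4400993) + 72463/1428990 = ((952380 - 815598630 + 2107*360)/(360*(-962 + 823837)))*(√4400993/4400993) + 72463*(1/1428990) = ((1/360)*(952380 - 815598630 + 758520)/822875)*(√4400993/4400993) + 72463/1428990 = ((1/360)*(1/822875)*(-813887730))*(√4400993/4400993) + 72463/1428990 = -9043197*√4400993/14485868459500 + 72463/1428990 = 72463/1428990 - 9043197*√4400993/14485868459500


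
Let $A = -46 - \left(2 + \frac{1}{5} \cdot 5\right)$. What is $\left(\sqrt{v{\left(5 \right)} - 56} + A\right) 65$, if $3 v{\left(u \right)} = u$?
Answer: $-3185 + \frac{65 i \sqrt{489}}{3} \approx -3185.0 + 479.12 i$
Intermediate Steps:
$v{\left(u \right)} = \frac{u}{3}$
$A = -49$ ($A = -46 - \left(2 + \frac{1}{5} \cdot 5\right) = -46 - \left(2 + 1\right) = -46 - 3 = -49$)
$\left(\sqrt{v{\left(5 \right)} - 56} + A\right) 65 = \left(\sqrt{\frac{1}{3} \cdot 5 - 56} - 49\right) 65 = \left(\sqrt{\frac{5}{3} - 56} - 49\right) 65 = \left(\sqrt{- \frac{163}{3}} - 49\right) 65 = \left(\frac{i \sqrt{489}}{3} - 49\right) 65 = \left(-49 + \frac{i \sqrt{489}}{3}\right) 65 = -3185 + \frac{65 i \sqrt{489}}{3}$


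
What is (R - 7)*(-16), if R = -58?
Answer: 1040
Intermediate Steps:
(R - 7)*(-16) = (-58 - 7)*(-16) = -65*(-16) = 1040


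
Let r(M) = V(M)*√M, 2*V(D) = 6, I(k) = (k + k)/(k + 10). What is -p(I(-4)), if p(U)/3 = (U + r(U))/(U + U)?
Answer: -3/2 + 9*I*√3/4 ≈ -1.5 + 3.8971*I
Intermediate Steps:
I(k) = 2*k/(10 + k) (I(k) = (2*k)/(10 + k) = 2*k/(10 + k))
V(D) = 3 (V(D) = (½)*6 = 3)
r(M) = 3*√M
p(U) = 3*(U + 3*√U)/(2*U) (p(U) = 3*((U + 3*√U)/(U + U)) = 3*((U + 3*√U)/((2*U))) = 3*((U + 3*√U)*(1/(2*U))) = 3*((U + 3*√U)/(2*U)) = 3*(U + 3*√U)/(2*U))
-p(I(-4)) = -(3/2 + 9/(2*√(2*(-4)/(10 - 4)))) = -(3/2 + 9/(2*√(2*(-4)/6))) = -(3/2 + 9/(2*√(2*(-4)*(⅙)))) = -(3/2 + 9/(2*√(-4/3))) = -(3/2 + 9*(-I*√3/2)/2) = -(3/2 - 9*I*√3/4) = -3/2 + 9*I*√3/4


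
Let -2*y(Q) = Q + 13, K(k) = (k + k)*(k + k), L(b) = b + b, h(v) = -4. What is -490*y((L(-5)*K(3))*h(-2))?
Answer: 355985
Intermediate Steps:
L(b) = 2*b
K(k) = 4*k² (K(k) = (2*k)*(2*k) = 4*k²)
y(Q) = -13/2 - Q/2 (y(Q) = -(Q + 13)/2 = -(13 + Q)/2 = -13/2 - Q/2)
-490*y((L(-5)*K(3))*h(-2)) = -490*(-13/2 - (2*(-5))*(4*3²)*(-4)/2) = -490*(-13/2 - (-40*9)*(-4)/2) = -490*(-13/2 - (-10*36)*(-4)/2) = -490*(-13/2 - (-180)*(-4)) = -490*(-13/2 - ½*1440) = -490*(-13/2 - 720) = -490*(-1453/2) = 355985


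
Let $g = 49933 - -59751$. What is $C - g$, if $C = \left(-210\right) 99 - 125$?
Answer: $-130599$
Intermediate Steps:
$g = 109684$ ($g = 49933 + 59751 = 109684$)
$C = -20915$ ($C = -20790 - 125 = -20915$)
$C - g = -20915 - 109684 = -130599$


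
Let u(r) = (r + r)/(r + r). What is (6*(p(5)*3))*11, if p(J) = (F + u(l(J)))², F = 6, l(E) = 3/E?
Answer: 9702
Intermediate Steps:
u(r) = 1 (u(r) = (2*r)/((2*r)) = (2*r)*(1/(2*r)) = 1)
p(J) = 49 (p(J) = (6 + 1)² = 7² = 49)
(6*(p(5)*3))*11 = (6*(49*3))*11 = (6*147)*11 = 882*11 = 9702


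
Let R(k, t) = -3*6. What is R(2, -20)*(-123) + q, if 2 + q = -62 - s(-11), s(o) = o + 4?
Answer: 2157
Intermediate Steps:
R(k, t) = -18
s(o) = 4 + o
q = -57 (q = -2 + (-62 - (4 - 11)) = -2 + (-62 - 1*(-7)) = -2 + (-62 + 7) = -2 - 55 = -57)
R(2, -20)*(-123) + q = -18*(-123) - 57 = 2214 - 57 = 2157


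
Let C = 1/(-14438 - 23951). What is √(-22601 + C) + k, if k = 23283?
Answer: 23283 + 3*I*√3700826667590/38389 ≈ 23283.0 + 150.34*I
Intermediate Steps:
C = -1/38389 (C = 1/(-38389) = -1/38389 ≈ -2.6049e-5)
√(-22601 + C) + k = √(-22601 - 1/38389) + 23283 = √(-867629790/38389) + 23283 = 3*I*√3700826667590/38389 + 23283 = 23283 + 3*I*√3700826667590/38389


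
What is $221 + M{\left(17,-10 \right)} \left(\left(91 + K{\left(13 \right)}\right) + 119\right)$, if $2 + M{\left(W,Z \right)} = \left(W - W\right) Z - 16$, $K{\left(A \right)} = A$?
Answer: $-3793$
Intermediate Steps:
$M{\left(W,Z \right)} = -18$ ($M{\left(W,Z \right)} = -2 + \left(\left(W - W\right) Z - 16\right) = -2 - \left(16 + 0 Z\right) = -2 + \left(0 - 16\right) = -2 - 16 = -18$)
$221 + M{\left(17,-10 \right)} \left(\left(91 + K{\left(13 \right)}\right) + 119\right) = 221 - 18 \left(\left(91 + 13\right) + 119\right) = 221 - 18 \left(104 + 119\right) = 221 - 4014 = -3793$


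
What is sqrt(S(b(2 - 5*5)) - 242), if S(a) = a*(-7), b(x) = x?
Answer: 9*I ≈ 9.0*I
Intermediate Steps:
S(a) = -7*a
sqrt(S(b(2 - 5*5)) - 242) = sqrt(-7*(2 - 5*5) - 242) = sqrt(-7*(2 - 25) - 242) = sqrt(-7*(-23) - 242) = sqrt(161 - 242) = sqrt(-81) = 9*I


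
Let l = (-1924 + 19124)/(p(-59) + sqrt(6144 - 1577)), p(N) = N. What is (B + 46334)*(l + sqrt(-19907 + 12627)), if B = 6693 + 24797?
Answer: 39487897600/543 + 669286400*sqrt(4567)/543 + 311296*I*sqrt(455) ≈ 1.5602e+8 + 6.6402e+6*I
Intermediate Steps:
B = 31490
l = 17200/(-59 + sqrt(4567)) (l = (-1924 + 19124)/(-59 + sqrt(6144 - 1577)) = 17200/(-59 + sqrt(4567)) ≈ 2004.8)
(B + 46334)*(l + sqrt(-19907 + 12627)) = (31490 + 46334)*((507400/543 + 8600*sqrt(4567)/543) + sqrt(-19907 + 12627)) = 77824*((507400/543 + 8600*sqrt(4567)/543) + sqrt(-7280)) = 77824*((507400/543 + 8600*sqrt(4567)/543) + 4*I*sqrt(455)) = 77824*(507400/543 + 8600*sqrt(4567)/543 + 4*I*sqrt(455)) = 39487897600/543 + 669286400*sqrt(4567)/543 + 311296*I*sqrt(455)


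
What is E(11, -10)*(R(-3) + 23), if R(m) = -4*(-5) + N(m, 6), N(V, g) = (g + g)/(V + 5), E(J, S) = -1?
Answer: -49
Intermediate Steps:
N(V, g) = 2*g/(5 + V) (N(V, g) = (2*g)/(5 + V) = 2*g/(5 + V))
R(m) = 20 + 12/(5 + m) (R(m) = -4*(-5) + 2*6/(5 + m) = 20 + 12/(5 + m))
E(11, -10)*(R(-3) + 23) = -(4*(28 + 5*(-3))/(5 - 3) + 23) = -(4*(28 - 15)/2 + 23) = -(4*(½)*13 + 23) = -(26 + 23) = -1*49 = -49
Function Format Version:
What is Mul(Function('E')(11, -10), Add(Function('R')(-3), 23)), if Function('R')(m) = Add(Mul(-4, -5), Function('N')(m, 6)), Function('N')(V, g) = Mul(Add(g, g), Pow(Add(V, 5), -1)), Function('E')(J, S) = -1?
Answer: -49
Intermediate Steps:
Function('N')(V, g) = Mul(2, g, Pow(Add(5, V), -1)) (Function('N')(V, g) = Mul(Mul(2, g), Pow(Add(5, V), -1)) = Mul(2, g, Pow(Add(5, V), -1)))
Function('R')(m) = Add(20, Mul(12, Pow(Add(5, m), -1))) (Function('R')(m) = Add(Mul(-4, -5), Mul(2, 6, Pow(Add(5, m), -1))) = Add(20, Mul(12, Pow(Add(5, m), -1))))
Mul(Function('E')(11, -10), Add(Function('R')(-3), 23)) = Mul(-1, Add(Mul(4, Pow(Add(5, -3), -1), Add(28, Mul(5, -3))), 23)) = Mul(-1, Add(Mul(4, Pow(2, -1), Add(28, -15)), 23)) = Mul(-1, Add(Mul(4, Rational(1, 2), 13), 23)) = Mul(-1, Add(26, 23)) = Mul(-1, 49) = -49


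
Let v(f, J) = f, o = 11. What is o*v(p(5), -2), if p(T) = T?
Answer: 55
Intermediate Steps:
o*v(p(5), -2) = 11*5 = 55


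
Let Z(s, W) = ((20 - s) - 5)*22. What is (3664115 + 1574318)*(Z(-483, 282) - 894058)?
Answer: -4626070659166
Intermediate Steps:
Z(s, W) = 330 - 22*s (Z(s, W) = (15 - s)*22 = 330 - 22*s)
(3664115 + 1574318)*(Z(-483, 282) - 894058) = (3664115 + 1574318)*((330 - 22*(-483)) - 894058) = 5238433*((330 + 10626) - 894058) = 5238433*(10956 - 894058) = 5238433*(-883102) = -4626070659166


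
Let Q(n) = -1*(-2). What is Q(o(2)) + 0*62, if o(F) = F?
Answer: 2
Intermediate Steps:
Q(n) = 2
Q(o(2)) + 0*62 = 2 + 0*62 = 2 + 0 = 2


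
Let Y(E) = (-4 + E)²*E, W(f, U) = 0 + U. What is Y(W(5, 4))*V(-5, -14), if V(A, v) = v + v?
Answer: 0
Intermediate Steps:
V(A, v) = 2*v
W(f, U) = U
Y(E) = E*(-4 + E)²
Y(W(5, 4))*V(-5, -14) = (4*(-4 + 4)²)*(2*(-14)) = (4*0²)*(-28) = (4*0)*(-28) = 0*(-28) = 0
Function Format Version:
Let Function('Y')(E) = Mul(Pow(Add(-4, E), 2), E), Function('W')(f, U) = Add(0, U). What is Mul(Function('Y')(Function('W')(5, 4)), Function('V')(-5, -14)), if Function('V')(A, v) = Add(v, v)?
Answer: 0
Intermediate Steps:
Function('V')(A, v) = Mul(2, v)
Function('W')(f, U) = U
Function('Y')(E) = Mul(E, Pow(Add(-4, E), 2))
Mul(Function('Y')(Function('W')(5, 4)), Function('V')(-5, -14)) = Mul(Mul(4, Pow(Add(-4, 4), 2)), Mul(2, -14)) = Mul(Mul(4, Pow(0, 2)), -28) = Mul(Mul(4, 0), -28) = Mul(0, -28) = 0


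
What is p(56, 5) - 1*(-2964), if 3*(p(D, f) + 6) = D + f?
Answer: 8935/3 ≈ 2978.3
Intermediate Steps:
p(D, f) = -6 + D/3 + f/3 (p(D, f) = -6 + (D + f)/3 = -6 + (D/3 + f/3) = -6 + D/3 + f/3)
p(56, 5) - 1*(-2964) = (-6 + (⅓)*56 + (⅓)*5) - 1*(-2964) = (-6 + 56/3 + 5/3) + 2964 = 43/3 + 2964 = 8935/3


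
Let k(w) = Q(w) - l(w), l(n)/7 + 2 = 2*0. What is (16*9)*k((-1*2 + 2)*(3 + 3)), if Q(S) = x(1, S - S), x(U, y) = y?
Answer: 2016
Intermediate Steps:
Q(S) = 0 (Q(S) = S - S = 0)
l(n) = -14 (l(n) = -14 + 7*(2*0) = -14 + 7*0 = -14 + 0 = -14)
k(w) = 14 (k(w) = 0 - 1*(-14) = 0 + 14 = 14)
(16*9)*k((-1*2 + 2)*(3 + 3)) = (16*9)*14 = 144*14 = 2016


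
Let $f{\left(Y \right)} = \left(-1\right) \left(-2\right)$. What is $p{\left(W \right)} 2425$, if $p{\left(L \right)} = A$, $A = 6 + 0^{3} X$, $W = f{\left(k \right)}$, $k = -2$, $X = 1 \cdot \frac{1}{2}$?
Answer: $14550$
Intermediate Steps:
$X = \frac{1}{2}$ ($X = 1 \cdot \frac{1}{2} = \frac{1}{2} \approx 0.5$)
$f{\left(Y \right)} = 2$
$W = 2$
$A = 6$ ($A = 6 + 0^{3} \cdot \frac{1}{2} = 6 + 0 \cdot \frac{1}{2} = 6 + 0 = 6$)
$p{\left(L \right)} = 6$
$p{\left(W \right)} 2425 = 6 \cdot 2425 = 14550$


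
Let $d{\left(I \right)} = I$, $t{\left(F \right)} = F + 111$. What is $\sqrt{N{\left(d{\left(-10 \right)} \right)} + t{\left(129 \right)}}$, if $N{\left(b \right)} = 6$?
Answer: $\sqrt{246} \approx 15.684$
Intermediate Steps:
$t{\left(F \right)} = 111 + F$
$\sqrt{N{\left(d{\left(-10 \right)} \right)} + t{\left(129 \right)}} = \sqrt{6 + \left(111 + 129\right)} = \sqrt{6 + 240} = \sqrt{246}$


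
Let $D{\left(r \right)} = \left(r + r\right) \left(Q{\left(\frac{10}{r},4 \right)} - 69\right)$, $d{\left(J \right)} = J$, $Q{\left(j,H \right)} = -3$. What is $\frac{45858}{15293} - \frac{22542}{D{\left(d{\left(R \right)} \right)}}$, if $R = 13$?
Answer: $\frac{5520269}{367032} \approx 15.04$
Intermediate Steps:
$D{\left(r \right)} = - 144 r$ ($D{\left(r \right)} = \left(r + r\right) \left(-3 - 69\right) = 2 r \left(-72\right) = - 144 r$)
$\frac{45858}{15293} - \frac{22542}{D{\left(d{\left(R \right)} \right)}} = \frac{45858}{15293} - \frac{22542}{\left(-144\right) 13} = 45858 \cdot \frac{1}{15293} - \frac{22542}{-1872} = \frac{45858}{15293} - - \frac{289}{24} = \frac{45858}{15293} + \frac{289}{24} = \frac{5520269}{367032}$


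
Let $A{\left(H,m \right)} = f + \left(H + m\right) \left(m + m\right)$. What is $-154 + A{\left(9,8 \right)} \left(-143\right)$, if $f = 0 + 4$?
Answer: $-39622$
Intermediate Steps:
$f = 4$
$A{\left(H,m \right)} = 4 + 2 m \left(H + m\right)$ ($A{\left(H,m \right)} = 4 + \left(H + m\right) \left(m + m\right) = 4 + \left(H + m\right) 2 m = 4 + 2 m \left(H + m\right)$)
$-154 + A{\left(9,8 \right)} \left(-143\right) = -154 + \left(4 + 2 \cdot 8^{2} + 2 \cdot 9 \cdot 8\right) \left(-143\right) = -154 + \left(4 + 2 \cdot 64 + 144\right) \left(-143\right) = -154 + \left(4 + 128 + 144\right) \left(-143\right) = -154 + 276 \left(-143\right) = -154 - 39468 = -39622$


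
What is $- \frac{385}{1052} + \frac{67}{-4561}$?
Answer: $- \frac{1826469}{4798172} \approx -0.38066$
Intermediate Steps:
$- \frac{385}{1052} + \frac{67}{-4561} = \left(-385\right) \frac{1}{1052} + 67 \left(- \frac{1}{4561}\right) = - \frac{385}{1052} - \frac{67}{4561} = - \frac{1826469}{4798172}$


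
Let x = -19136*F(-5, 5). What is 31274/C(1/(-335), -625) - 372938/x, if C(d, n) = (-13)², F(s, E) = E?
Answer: 117512417/621920 ≈ 188.95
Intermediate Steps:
C(d, n) = 169
x = -95680 (x = -19136*5 = -4784*20 = -95680)
31274/C(1/(-335), -625) - 372938/x = 31274/169 - 372938/(-95680) = 31274*(1/169) - 372938*(-1/95680) = 31274/169 + 186469/47840 = 117512417/621920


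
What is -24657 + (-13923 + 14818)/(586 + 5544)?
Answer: -30229303/1226 ≈ -24657.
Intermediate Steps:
-24657 + (-13923 + 14818)/(586 + 5544) = -24657 + 895/6130 = -24657 + 895*(1/6130) = -24657 + 179/1226 = -30229303/1226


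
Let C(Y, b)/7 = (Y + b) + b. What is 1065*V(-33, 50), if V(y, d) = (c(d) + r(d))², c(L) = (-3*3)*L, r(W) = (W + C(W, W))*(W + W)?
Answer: 12781280662500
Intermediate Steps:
C(Y, b) = 7*Y + 14*b (C(Y, b) = 7*((Y + b) + b) = 7*(Y + 2*b) = 7*Y + 14*b)
r(W) = 44*W² (r(W) = (W + (7*W + 14*W))*(W + W) = (W + 21*W)*(2*W) = (22*W)*(2*W) = 44*W²)
c(L) = -9*L
V(y, d) = (-9*d + 44*d²)²
1065*V(-33, 50) = 1065*(50²*(-9 + 44*50)²) = 1065*(2500*(-9 + 2200)²) = 1065*(2500*2191²) = 1065*(2500*4800481) = 1065*12001202500 = 12781280662500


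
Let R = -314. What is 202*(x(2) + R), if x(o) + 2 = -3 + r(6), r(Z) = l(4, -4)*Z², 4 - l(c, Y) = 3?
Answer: -57166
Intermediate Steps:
l(c, Y) = 1 (l(c, Y) = 4 - 1*3 = 4 - 3 = 1)
r(Z) = Z² (r(Z) = 1*Z² = Z²)
x(o) = 31 (x(o) = -2 + (-3 + 6²) = -2 + (-3 + 36) = -2 + 33 = 31)
202*(x(2) + R) = 202*(31 - 314) = 202*(-283) = -57166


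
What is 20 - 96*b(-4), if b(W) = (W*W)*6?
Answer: -9196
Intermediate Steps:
b(W) = 6*W² (b(W) = W²*6 = 6*W²)
20 - 96*b(-4) = 20 - 576*(-4)² = 20 - 576*16 = 20 - 96*96 = 20 - 9216 = -9196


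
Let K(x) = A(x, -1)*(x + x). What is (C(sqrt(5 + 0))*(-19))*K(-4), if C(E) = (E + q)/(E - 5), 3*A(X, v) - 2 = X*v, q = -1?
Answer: -304*sqrt(5)/5 ≈ -135.95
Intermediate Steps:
A(X, v) = 2/3 + X*v/3 (A(X, v) = 2/3 + (X*v)/3 = 2/3 + X*v/3)
C(E) = (-1 + E)/(-5 + E) (C(E) = (E - 1)/(E - 5) = (-1 + E)/(-5 + E))
K(x) = 2*x*(2/3 - x/3) (K(x) = (2/3 + (1/3)*x*(-1))*(x + x) = (2/3 - x/3)*(2*x) = 2*x*(2/3 - x/3))
(C(sqrt(5 + 0))*(-19))*K(-4) = (((-1 + sqrt(5 + 0))/(-5 + sqrt(5 + 0)))*(-19))*((2/3)*(-4)*(2 - 1*(-4))) = (((-1 + sqrt(5))/(-5 + sqrt(5)))*(-19))*((2/3)*(-4)*(2 + 4)) = (-19*(-1 + sqrt(5))/(-5 + sqrt(5)))*((2/3)*(-4)*6) = -19*(-1 + sqrt(5))/(-5 + sqrt(5))*(-16) = 304*(-1 + sqrt(5))/(-5 + sqrt(5))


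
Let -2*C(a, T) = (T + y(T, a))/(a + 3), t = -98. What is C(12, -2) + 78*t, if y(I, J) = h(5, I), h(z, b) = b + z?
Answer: -229321/30 ≈ -7644.0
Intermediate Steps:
y(I, J) = 5 + I (y(I, J) = I + 5 = 5 + I)
C(a, T) = -(5 + 2*T)/(2*(3 + a)) (C(a, T) = -(T + (5 + T))/(2*(a + 3)) = -(5 + 2*T)/(2*(3 + a)))
C(12, -2) + 78*t = (-5/2 - 1*(-2))/(3 + 12) + 78*(-98) = (-5/2 + 2)/15 - 7644 = (1/15)*(-1/2) - 7644 = -1/30 - 7644 = -229321/30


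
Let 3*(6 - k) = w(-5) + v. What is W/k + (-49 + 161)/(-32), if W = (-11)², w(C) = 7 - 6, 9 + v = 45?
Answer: -859/38 ≈ -22.605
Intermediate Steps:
v = 36 (v = -9 + 45 = 36)
w(C) = 1
W = 121
k = -19/3 (k = 6 - (1 + 36)/3 = 6 - ⅓*37 = 6 - 37/3 = -19/3 ≈ -6.3333)
W/k + (-49 + 161)/(-32) = 121/(-19/3) + (-49 + 161)/(-32) = 121*(-3/19) + 112*(-1/32) = -363/19 - 7/2 = -859/38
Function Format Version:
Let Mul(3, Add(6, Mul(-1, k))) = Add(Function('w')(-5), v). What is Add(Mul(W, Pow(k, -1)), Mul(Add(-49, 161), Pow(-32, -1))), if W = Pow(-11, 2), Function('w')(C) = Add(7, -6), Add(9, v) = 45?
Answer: Rational(-859, 38) ≈ -22.605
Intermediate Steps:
v = 36 (v = Add(-9, 45) = 36)
Function('w')(C) = 1
W = 121
k = Rational(-19, 3) (k = Add(6, Mul(Rational(-1, 3), Add(1, 36))) = Add(6, Mul(Rational(-1, 3), 37)) = Add(6, Rational(-37, 3)) = Rational(-19, 3) ≈ -6.3333)
Add(Mul(W, Pow(k, -1)), Mul(Add(-49, 161), Pow(-32, -1))) = Add(Mul(121, Pow(Rational(-19, 3), -1)), Mul(Add(-49, 161), Pow(-32, -1))) = Add(Mul(121, Rational(-3, 19)), Mul(112, Rational(-1, 32))) = Add(Rational(-363, 19), Rational(-7, 2)) = Rational(-859, 38)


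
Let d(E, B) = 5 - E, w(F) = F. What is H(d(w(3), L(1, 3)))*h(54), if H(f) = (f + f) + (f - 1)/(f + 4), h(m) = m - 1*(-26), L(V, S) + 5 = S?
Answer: 1000/3 ≈ 333.33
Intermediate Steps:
L(V, S) = -5 + S
h(m) = 26 + m (h(m) = m + 26 = 26 + m)
H(f) = 2*f + (-1 + f)/(4 + f)
H(d(w(3), L(1, 3)))*h(54) = ((-1 + 2*(5 - 1*3)**2 + 9*(5 - 1*3))/(4 + (5 - 1*3)))*(26 + 54) = ((-1 + 2*(5 - 3)**2 + 9*(5 - 3))/(4 + (5 - 3)))*80 = ((-1 + 2*2**2 + 9*2)/(4 + 2))*80 = ((-1 + 2*4 + 18)/6)*80 = ((-1 + 8 + 18)/6)*80 = ((1/6)*25)*80 = (25/6)*80 = 1000/3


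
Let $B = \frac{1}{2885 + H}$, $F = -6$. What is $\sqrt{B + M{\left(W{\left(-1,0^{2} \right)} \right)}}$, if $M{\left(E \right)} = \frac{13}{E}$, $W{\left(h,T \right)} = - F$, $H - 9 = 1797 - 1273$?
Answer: $\frac{\sqrt{56960970}}{5127} \approx 1.4721$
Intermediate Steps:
$H = 533$ ($H = 9 + \left(1797 - 1273\right) = 9 + 524 = 533$)
$W{\left(h,T \right)} = 6$ ($W{\left(h,T \right)} = \left(-1\right) \left(-6\right) = 6$)
$B = \frac{1}{3418}$ ($B = \frac{1}{2885 + 533} = \frac{1}{3418} \approx 0.00029257$)
$\sqrt{B + M{\left(W{\left(-1,0^{2} \right)} \right)}} = \sqrt{\frac{1}{3418} + \frac{13}{6}} = \sqrt{\frac{11110}{5127}} = \frac{\sqrt{56960970}}{5127}$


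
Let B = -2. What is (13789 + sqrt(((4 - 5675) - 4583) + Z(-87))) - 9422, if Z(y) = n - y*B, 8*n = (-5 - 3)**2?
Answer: 4367 + 2*I*sqrt(2605) ≈ 4367.0 + 102.08*I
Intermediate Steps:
n = 8 (n = (-5 - 3)**2/8 = (1/8)*(-8)**2 = (1/8)*64 = 8)
Z(y) = 8 + 2*y (Z(y) = 8 - y*(-2) = 8 - (-2)*y = 8 + 2*y)
(13789 + sqrt(((4 - 5675) - 4583) + Z(-87))) - 9422 = (13789 + sqrt(((4 - 5675) - 4583) + (8 + 2*(-87)))) - 9422 = (13789 + sqrt((-5671 - 4583) + (8 - 174))) - 9422 = (13789 + sqrt(-10254 - 166)) - 9422 = (13789 + sqrt(-10420)) - 9422 = (13789 + 2*I*sqrt(2605)) - 9422 = 4367 + 2*I*sqrt(2605)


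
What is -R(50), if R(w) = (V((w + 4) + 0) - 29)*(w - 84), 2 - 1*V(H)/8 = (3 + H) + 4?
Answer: -17034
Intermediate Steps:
V(H) = -40 - 8*H (V(H) = 16 - 8*((3 + H) + 4) = 16 - 8*(7 + H) = 16 + (-56 - 8*H) = -40 - 8*H)
R(w) = (-101 - 8*w)*(-84 + w) (R(w) = ((-40 - 8*((w + 4) + 0)) - 29)*(w - 84) = ((-40 - 8*((4 + w) + 0)) - 29)*(-84 + w) = ((-40 - 8*(4 + w)) - 29)*(-84 + w) = ((-40 + (-32 - 8*w)) - 29)*(-84 + w) = ((-72 - 8*w) - 29)*(-84 + w) = (-101 - 8*w)*(-84 + w))
-R(50) = -(8484 - 8*50² + 571*50) = -(8484 - 8*2500 + 28550) = -(8484 - 20000 + 28550) = -1*17034 = -17034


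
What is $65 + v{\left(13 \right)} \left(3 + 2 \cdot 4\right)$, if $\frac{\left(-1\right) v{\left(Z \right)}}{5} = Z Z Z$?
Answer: $-120770$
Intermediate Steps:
$v{\left(Z \right)} = - 5 Z^{3}$ ($v{\left(Z \right)} = - 5 Z Z Z = - 5 Z^{2} Z = - 5 Z^{3}$)
$65 + v{\left(13 \right)} \left(3 + 2 \cdot 4\right) = 65 + - 5 \cdot 13^{3} \left(3 + 2 \cdot 4\right) = 65 + \left(-5\right) 2197 \left(3 + 8\right) = 65 - 120835 = -120770$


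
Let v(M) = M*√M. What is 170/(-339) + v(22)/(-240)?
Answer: -170/339 - 11*√22/120 ≈ -0.93143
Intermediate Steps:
v(M) = M^(3/2)
170/(-339) + v(22)/(-240) = 170/(-339) + 22^(3/2)/(-240) = 170*(-1/339) + (22*√22)*(-1/240) = -170/339 - 11*√22/120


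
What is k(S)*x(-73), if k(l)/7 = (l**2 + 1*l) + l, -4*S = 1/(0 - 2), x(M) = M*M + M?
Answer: 78183/8 ≈ 9772.9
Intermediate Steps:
x(M) = M + M**2 (x(M) = M**2 + M = M + M**2)
S = 1/8 (S = -1/(4*(0 - 2)) = -1/4/(-2) = -1/4*(-1/2) = 1/8 ≈ 0.12500)
k(l) = 7*l**2 + 14*l (k(l) = 7*((l**2 + 1*l) + l) = 7*((l**2 + l) + l) = 7*((l + l**2) + l) = 7*(l**2 + 2*l) = 7*l**2 + 14*l)
k(S)*x(-73) = (7*(1/8)*(2 + 1/8))*(-73*(1 - 73)) = (7*(1/8)*(17/8))*(-73*(-72)) = (119/64)*5256 = 78183/8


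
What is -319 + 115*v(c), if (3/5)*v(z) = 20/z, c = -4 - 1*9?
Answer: -23941/39 ≈ -613.87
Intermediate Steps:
c = -13 (c = -4 - 9 = -13)
v(z) = 100/(3*z) (v(z) = 5*(20/z)/3 = 100/(3*z))
-319 + 115*v(c) = -319 + 115*((100/3)/(-13)) = -319 + 115*((100/3)*(-1/13)) = -319 + 115*(-100/39) = -319 - 11500/39 = -23941/39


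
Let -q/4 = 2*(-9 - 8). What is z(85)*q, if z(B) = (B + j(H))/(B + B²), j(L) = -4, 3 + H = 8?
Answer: 324/215 ≈ 1.5070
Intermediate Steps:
H = 5 (H = -3 + 8 = 5)
z(B) = (-4 + B)/(B + B²) (z(B) = (B - 4)/(B + B²) = (-4 + B)/(B + B²))
q = 136 (q = -8*(-9 - 8) = -8*(-17) = -4*(-34) = 136)
z(85)*q = ((-4 + 85)/(85*(1 + 85)))*136 = ((1/85)*81/86)*136 = ((1/85)*(1/86)*81)*136 = (81/7310)*136 = 324/215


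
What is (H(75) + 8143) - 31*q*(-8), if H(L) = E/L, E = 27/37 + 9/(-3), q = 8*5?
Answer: 16708247/925 ≈ 18063.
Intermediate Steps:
q = 40
E = -84/37 (E = 27*(1/37) + 9*(-⅓) = 27/37 - 3 = -84/37 ≈ -2.2703)
H(L) = -84/(37*L)
(H(75) + 8143) - 31*q*(-8) = (-84/37/75 + 8143) - 31*40*(-8) = (-84/37*1/75 + 8143) - 1240*(-8) = (-28/925 + 8143) + 9920 = 7532247/925 + 9920 = 16708247/925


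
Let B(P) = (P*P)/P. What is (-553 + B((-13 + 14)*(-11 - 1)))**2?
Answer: 319225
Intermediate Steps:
B(P) = P (B(P) = P**2/P = P)
(-553 + B((-13 + 14)*(-11 - 1)))**2 = (-553 + (-13 + 14)*(-11 - 1))**2 = (-553 + 1*(-12))**2 = (-553 - 12)**2 = (-565)**2 = 319225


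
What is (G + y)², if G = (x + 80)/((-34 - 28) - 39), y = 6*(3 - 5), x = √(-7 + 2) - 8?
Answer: (1284 + I*√5)²/10201 ≈ 161.62 + 0.56291*I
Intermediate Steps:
x = -8 + I*√5 (x = √(-5) - 8 = I*√5 - 8 = -8 + I*√5 ≈ -8.0 + 2.2361*I)
y = -12 (y = 6*(-2) = -12)
G = -72/101 - I*√5/101 (G = ((-8 + I*√5) + 80)/((-34 - 28) - 39) = (72 + I*√5)/(-62 - 39) = (72 + I*√5)/(-101) = (72 + I*√5)*(-1/101) = -72/101 - I*√5/101 ≈ -0.71287 - 0.022139*I)
(G + y)² = ((-72/101 - I*√5/101) - 12)² = (-1284/101 - I*√5/101)²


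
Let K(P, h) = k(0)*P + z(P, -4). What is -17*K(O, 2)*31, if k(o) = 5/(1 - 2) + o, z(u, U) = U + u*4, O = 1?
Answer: 2635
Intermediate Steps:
z(u, U) = U + 4*u
k(o) = -5 + o (k(o) = 5/(-1) + o = -1*5 + o = -5 + o)
K(P, h) = -4 - P (K(P, h) = (-5 + 0)*P + (-4 + 4*P) = -5*P + (-4 + 4*P) = -4 - P)
-17*K(O, 2)*31 = -17*(-4 - 1*1)*31 = -17*(-4 - 1)*31 = -17*(-5)*31 = 85*31 = 2635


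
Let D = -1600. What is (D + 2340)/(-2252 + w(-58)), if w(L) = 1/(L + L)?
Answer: -85840/261233 ≈ -0.32860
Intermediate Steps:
w(L) = 1/(2*L)
(D + 2340)/(-2252 + w(-58)) = (-1600 + 2340)/(-2252 + (½)/(-58)) = 740/(-2252 + (½)*(-1/58)) = 740/(-2252 - 1/116) = 740/(-261233/116) = 740*(-116/261233) = -85840/261233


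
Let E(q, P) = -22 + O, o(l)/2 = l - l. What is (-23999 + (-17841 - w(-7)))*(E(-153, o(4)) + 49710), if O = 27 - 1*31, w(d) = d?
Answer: -2078430772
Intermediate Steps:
o(l) = 0 (o(l) = 2*(l - l) = 2*0 = 0)
O = -4 (O = 27 - 31 = -4)
E(q, P) = -26 (E(q, P) = -22 - 4 = -26)
(-23999 + (-17841 - w(-7)))*(E(-153, o(4)) + 49710) = (-23999 + (-17841 - 1*(-7)))*(-26 + 49710) = (-23999 + (-17841 + 7))*49684 = (-23999 - 17834)*49684 = -41833*49684 = -2078430772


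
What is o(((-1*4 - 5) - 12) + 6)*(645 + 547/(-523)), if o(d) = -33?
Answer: -11114004/523 ≈ -21251.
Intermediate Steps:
o(((-1*4 - 5) - 12) + 6)*(645 + 547/(-523)) = -33*(645 + 547/(-523)) = -33*(645 + 547*(-1/523)) = -33*(645 - 547/523) = -33*336788/523 = -11114004/523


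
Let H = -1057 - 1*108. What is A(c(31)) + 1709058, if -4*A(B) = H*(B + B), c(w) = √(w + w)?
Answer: 1709058 + 1165*√62/2 ≈ 1.7136e+6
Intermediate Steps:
H = -1165 (H = -1057 - 108 = -1165)
c(w) = √2*√w (c(w) = √(2*w) = √2*√w)
A(B) = 1165*B/2 (A(B) = -(-1165)*(B + B)/4 = -(-1165)*2*B/4 = -(-1165)*B/2 = 1165*B/2)
A(c(31)) + 1709058 = 1165*(√2*√31)/2 + 1709058 = 1165*√62/2 + 1709058 = 1709058 + 1165*√62/2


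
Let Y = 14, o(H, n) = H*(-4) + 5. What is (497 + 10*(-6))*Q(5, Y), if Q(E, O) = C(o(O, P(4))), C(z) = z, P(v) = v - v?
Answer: -22287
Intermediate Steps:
P(v) = 0
o(H, n) = 5 - 4*H (o(H, n) = -4*H + 5 = 5 - 4*H)
Q(E, O) = 5 - 4*O
(497 + 10*(-6))*Q(5, Y) = (497 + 10*(-6))*(5 - 4*14) = (497 - 60)*(5 - 56) = 437*(-51) = -22287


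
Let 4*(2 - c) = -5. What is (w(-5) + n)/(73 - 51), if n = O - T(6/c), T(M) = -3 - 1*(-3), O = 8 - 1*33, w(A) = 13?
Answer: -6/11 ≈ -0.54545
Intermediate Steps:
c = 13/4 (c = 2 - 1/4*(-5) = 2 + 5/4 = 13/4 ≈ 3.2500)
O = -25 (O = 8 - 33 = -25)
T(M) = 0 (T(M) = -3 + 3 = 0)
n = -25 (n = -25 - 1*0 = -25 + 0 = -25)
(w(-5) + n)/(73 - 51) = (13 - 25)/(73 - 51) = -12/22 = -12*1/22 = -6/11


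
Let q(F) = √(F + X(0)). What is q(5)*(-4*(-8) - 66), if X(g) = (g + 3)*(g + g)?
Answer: -34*√5 ≈ -76.026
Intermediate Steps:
X(g) = 2*g*(3 + g) (X(g) = (3 + g)*(2*g) = 2*g*(3 + g))
q(F) = √F (q(F) = √(F + 2*0*(3 + 0)) = √(F + 2*0*3) = √(F + 0) = √F)
q(5)*(-4*(-8) - 66) = √5*(-4*(-8) - 66) = √5*(32 - 66) = √5*(-34) = -34*√5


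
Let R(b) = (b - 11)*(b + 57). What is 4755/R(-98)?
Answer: 4755/4469 ≈ 1.0640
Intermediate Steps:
R(b) = (-11 + b)*(57 + b)
4755/R(-98) = 4755/(-627 + (-98)² + 46*(-98)) = 4755/(-627 + 9604 - 4508) = 4755/4469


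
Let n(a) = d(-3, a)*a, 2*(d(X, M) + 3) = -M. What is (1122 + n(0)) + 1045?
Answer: 2167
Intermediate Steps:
d(X, M) = -3 - M/2 (d(X, M) = -3 + (-M)/2 = -3 - M/2)
n(a) = a*(-3 - a/2) (n(a) = (-3 - a/2)*a = a*(-3 - a/2))
(1122 + n(0)) + 1045 = (1122 - 1/2*0*(6 + 0)) + 1045 = (1122 - 1/2*0*6) + 1045 = (1122 + 0) + 1045 = 1122 + 1045 = 2167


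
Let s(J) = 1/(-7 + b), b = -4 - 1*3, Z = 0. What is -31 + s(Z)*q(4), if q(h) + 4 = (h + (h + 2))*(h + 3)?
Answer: -250/7 ≈ -35.714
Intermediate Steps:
q(h) = -4 + (2 + 2*h)*(3 + h) (q(h) = -4 + (h + (h + 2))*(h + 3) = -4 + (h + (2 + h))*(3 + h) = -4 + (2 + 2*h)*(3 + h))
b = -7 (b = -4 - 3 = -7)
s(J) = -1/14 (s(J) = 1/(-7 - 7) = 1/(-14) = -1/14)
-31 + s(Z)*q(4) = -31 - (2 + 2*4**2 + 8*4)/14 = -31 - (2 + 2*16 + 32)/14 = -31 - (2 + 32 + 32)/14 = -31 - 1/14*66 = -31 - 33/7 = -250/7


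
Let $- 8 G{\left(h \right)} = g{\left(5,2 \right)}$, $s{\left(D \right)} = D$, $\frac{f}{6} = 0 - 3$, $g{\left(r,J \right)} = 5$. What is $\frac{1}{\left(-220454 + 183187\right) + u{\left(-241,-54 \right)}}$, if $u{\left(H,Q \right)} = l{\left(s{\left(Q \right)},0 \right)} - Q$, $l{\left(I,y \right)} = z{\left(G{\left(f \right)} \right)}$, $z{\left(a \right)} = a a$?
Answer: $- \frac{64}{2381607} \approx -2.6873 \cdot 10^{-5}$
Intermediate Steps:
$f = -18$ ($f = 6 \left(0 - 3\right) = 6 \left(-3\right) = -18$)
$G{\left(h \right)} = - \frac{5}{8}$ ($G{\left(h \right)} = \left(- \frac{1}{8}\right) 5 = - \frac{5}{8}$)
$z{\left(a \right)} = a^{2}$
$l{\left(I,y \right)} = \frac{25}{64}$ ($l{\left(I,y \right)} = \left(- \frac{5}{8}\right)^{2} = \frac{25}{64}$)
$u{\left(H,Q \right)} = \frac{25}{64} - Q$
$\frac{1}{\left(-220454 + 183187\right) + u{\left(-241,-54 \right)}} = \frac{1}{\left(-220454 + 183187\right) + \left(\frac{25}{64} - -54\right)} = \frac{1}{-37267 + \left(\frac{25}{64} + 54\right)} = \frac{1}{-37267 + \frac{3481}{64}} = \frac{1}{- \frac{2381607}{64}} = - \frac{64}{2381607}$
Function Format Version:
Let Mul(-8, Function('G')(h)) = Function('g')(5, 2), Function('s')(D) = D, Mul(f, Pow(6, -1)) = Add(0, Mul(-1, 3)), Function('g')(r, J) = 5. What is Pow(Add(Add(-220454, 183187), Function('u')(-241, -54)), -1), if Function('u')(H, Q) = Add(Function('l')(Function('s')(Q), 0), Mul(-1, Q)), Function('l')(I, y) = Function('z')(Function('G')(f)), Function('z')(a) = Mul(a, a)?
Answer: Rational(-64, 2381607) ≈ -2.6873e-5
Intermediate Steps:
f = -18 (f = Mul(6, Add(0, Mul(-1, 3))) = Mul(6, Add(0, -3)) = Mul(6, -3) = -18)
Function('G')(h) = Rational(-5, 8) (Function('G')(h) = Mul(Rational(-1, 8), 5) = Rational(-5, 8))
Function('z')(a) = Pow(a, 2)
Function('l')(I, y) = Rational(25, 64) (Function('l')(I, y) = Pow(Rational(-5, 8), 2) = Rational(25, 64))
Function('u')(H, Q) = Add(Rational(25, 64), Mul(-1, Q))
Pow(Add(Add(-220454, 183187), Function('u')(-241, -54)), -1) = Pow(Add(Add(-220454, 183187), Add(Rational(25, 64), Mul(-1, -54))), -1) = Pow(Add(-37267, Add(Rational(25, 64), 54)), -1) = Pow(Add(-37267, Rational(3481, 64)), -1) = Pow(Rational(-2381607, 64), -1) = Rational(-64, 2381607)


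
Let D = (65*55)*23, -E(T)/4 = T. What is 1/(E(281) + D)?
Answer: 1/81101 ≈ 1.2330e-5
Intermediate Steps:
E(T) = -4*T
D = 82225 (D = 3575*23 = 82225)
1/(E(281) + D) = 1/(-4*281 + 82225) = 1/(-1124 + 82225) = 1/81101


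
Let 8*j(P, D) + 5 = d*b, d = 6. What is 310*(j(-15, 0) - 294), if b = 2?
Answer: -363475/4 ≈ -90869.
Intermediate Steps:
j(P, D) = 7/8 (j(P, D) = -5/8 + (6*2)/8 = -5/8 + (1/8)*12 = -5/8 + 3/2 = 7/8)
310*(j(-15, 0) - 294) = 310*(7/8 - 294) = 310*(-2345/8) = -363475/4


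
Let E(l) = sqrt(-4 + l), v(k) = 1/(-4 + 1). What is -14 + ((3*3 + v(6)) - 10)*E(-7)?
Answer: -14 - 4*I*sqrt(11)/3 ≈ -14.0 - 4.4222*I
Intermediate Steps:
v(k) = -1/3 (v(k) = 1/(-3) = -1/3)
-14 + ((3*3 + v(6)) - 10)*E(-7) = -14 + ((3*3 - 1/3) - 10)*sqrt(-4 - 7) = -14 + ((9 - 1/3) - 10)*sqrt(-11) = -14 + (26/3 - 10)*(I*sqrt(11)) = -14 - 4*I*sqrt(11)/3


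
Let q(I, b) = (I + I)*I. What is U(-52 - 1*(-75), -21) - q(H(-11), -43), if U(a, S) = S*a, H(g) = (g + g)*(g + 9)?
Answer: -4355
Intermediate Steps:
H(g) = 2*g*(9 + g) (H(g) = (2*g)*(9 + g) = 2*g*(9 + g))
q(I, b) = 2*I² (q(I, b) = (2*I)*I = 2*I²)
U(-52 - 1*(-75), -21) - q(H(-11), -43) = -21*(-52 - 1*(-75)) - 2*(2*(-11)*(9 - 11))² = -21*(-52 + 75) - 2*(2*(-11)*(-2))² = -21*23 - 2*44² = -483 - 2*1936 = -483 - 1*3872 = -483 - 3872 = -4355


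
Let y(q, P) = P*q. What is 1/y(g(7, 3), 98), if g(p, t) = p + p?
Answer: 1/1372 ≈ 0.00072886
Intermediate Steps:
g(p, t) = 2*p
1/y(g(7, 3), 98) = 1/(98*(2*7)) = 1/(98*14) = 1/1372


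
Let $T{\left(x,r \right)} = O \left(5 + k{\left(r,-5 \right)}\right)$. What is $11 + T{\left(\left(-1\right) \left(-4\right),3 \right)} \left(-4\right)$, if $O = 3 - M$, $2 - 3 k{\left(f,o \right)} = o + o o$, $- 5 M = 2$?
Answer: $\frac{123}{5} \approx 24.6$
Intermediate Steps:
$M = - \frac{2}{5}$ ($M = \left(- \frac{1}{5}\right) 2 = - \frac{2}{5} \approx -0.4$)
$k{\left(f,o \right)} = \frac{2}{3} - \frac{o}{3} - \frac{o^{2}}{3}$ ($k{\left(f,o \right)} = \frac{2}{3} - \frac{o + o o}{3} = \frac{2}{3} - \frac{o + o^{2}}{3} = \frac{2}{3} - \left(\frac{o}{3} + \frac{o^{2}}{3}\right) = \frac{2}{3} - \frac{o}{3} - \frac{o^{2}}{3}$)
$O = \frac{17}{5}$ ($O = 3 - - \frac{2}{5} = 3 + \frac{2}{5} = \frac{17}{5} \approx 3.4$)
$T{\left(x,r \right)} = - \frac{17}{5}$ ($T{\left(x,r \right)} = \frac{17 \left(5 - \left(- \frac{7}{3} + \frac{25}{3}\right)\right)}{5} = \frac{17 \left(5 + \left(\frac{2}{3} + \frac{5}{3} - \frac{25}{3}\right)\right)}{5} = \frac{17 \left(5 - 6\right)}{5} = \frac{17}{5} \left(-1\right) = - \frac{17}{5}$)
$11 + T{\left(\left(-1\right) \left(-4\right),3 \right)} \left(-4\right) = 11 - - \frac{68}{5} = 11 + \frac{68}{5} = \frac{123}{5}$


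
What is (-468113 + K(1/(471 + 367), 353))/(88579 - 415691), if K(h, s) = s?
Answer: 58470/40889 ≈ 1.4300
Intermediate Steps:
(-468113 + K(1/(471 + 367), 353))/(88579 - 415691) = (-468113 + 353)/(88579 - 415691) = -467760/(-327112) = -467760*(-1/327112) = 58470/40889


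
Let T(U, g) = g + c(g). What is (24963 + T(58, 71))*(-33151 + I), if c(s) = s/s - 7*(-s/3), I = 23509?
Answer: -242984828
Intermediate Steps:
c(s) = 1 + 7*s/3 (c(s) = 1 - (-7)*s/3 = 1 + 7*s/3)
T(U, g) = 1 + 10*g/3 (T(U, g) = g + (1 + 7*g/3) = 1 + 10*g/3)
(24963 + T(58, 71))*(-33151 + I) = (24963 + (1 + (10/3)*71))*(-33151 + 23509) = (24963 + (1 + 710/3))*(-9642) = (24963 + 713/3)*(-9642) = (75602/3)*(-9642) = -242984828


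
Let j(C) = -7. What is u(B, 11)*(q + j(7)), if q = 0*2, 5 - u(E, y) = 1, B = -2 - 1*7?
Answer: -28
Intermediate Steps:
B = -9 (B = -2 - 7 = -9)
u(E, y) = 4 (u(E, y) = 5 - 1*1 = 5 - 1 = 4)
q = 0
u(B, 11)*(q + j(7)) = 4*(0 - 7) = 4*(-7) = -28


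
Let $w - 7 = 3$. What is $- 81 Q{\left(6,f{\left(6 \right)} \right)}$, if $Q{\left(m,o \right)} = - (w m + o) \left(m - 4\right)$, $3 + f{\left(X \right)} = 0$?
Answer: $9234$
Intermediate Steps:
$w = 10$ ($w = 7 + 3 = 10$)
$f{\left(X \right)} = -3$ ($f{\left(X \right)} = -3 + 0 = -3$)
$Q{\left(m,o \right)} = \left(-4 + m\right) \left(- o - 10 m\right)$ ($Q{\left(m,o \right)} = - (10 m + o) \left(m - 4\right) = - (o + 10 m) \left(-4 + m\right) = \left(- o - 10 m\right) \left(-4 + m\right) = \left(-4 + m\right) \left(- o - 10 m\right)$)
$- 81 Q{\left(6,f{\left(6 \right)} \right)} = - 81 \left(- 10 \cdot 6^{2} + 4 \left(-3\right) + 40 \cdot 6 - 6 \left(-3\right)\right) = - 81 \left(\left(-10\right) 36 - 12 + 240 + 18\right) = - 81 \left(-360 - 12 + 240 + 18\right) = \left(-81\right) \left(-114\right) = 9234$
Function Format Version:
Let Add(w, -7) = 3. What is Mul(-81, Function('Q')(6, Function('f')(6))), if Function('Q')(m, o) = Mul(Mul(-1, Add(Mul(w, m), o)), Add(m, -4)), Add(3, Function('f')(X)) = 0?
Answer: 9234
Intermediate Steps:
w = 10 (w = Add(7, 3) = 10)
Function('f')(X) = -3 (Function('f')(X) = Add(-3, 0) = -3)
Function('Q')(m, o) = Mul(Add(-4, m), Add(Mul(-1, o), Mul(-10, m))) (Function('Q')(m, o) = Mul(Mul(-1, Add(Mul(10, m), o)), Add(m, -4)) = Mul(Mul(-1, Add(o, Mul(10, m))), Add(-4, m)) = Mul(Add(Mul(-1, o), Mul(-10, m)), Add(-4, m)) = Mul(Add(-4, m), Add(Mul(-1, o), Mul(-10, m))))
Mul(-81, Function('Q')(6, Function('f')(6))) = Mul(-81, Add(Mul(-10, Pow(6, 2)), Mul(4, -3), Mul(40, 6), Mul(-1, 6, -3))) = Mul(-81, Add(Mul(-10, 36), -12, 240, 18)) = Mul(-81, Add(-360, -12, 240, 18)) = Mul(-81, -114) = 9234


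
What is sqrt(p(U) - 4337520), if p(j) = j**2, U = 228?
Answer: 4*I*sqrt(267846) ≈ 2070.2*I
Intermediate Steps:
sqrt(p(U) - 4337520) = sqrt(228**2 - 4337520) = sqrt(51984 - 4337520) = sqrt(-4285536) = 4*I*sqrt(267846)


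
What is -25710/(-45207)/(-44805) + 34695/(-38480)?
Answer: -937009322095/1039216346064 ≈ -0.90165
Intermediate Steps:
-25710/(-45207)/(-44805) + 34695/(-38480) = -25710*(-1/45207)*(-1/44805) + 34695*(-1/38480) = (8570/15069)*(-1/44805) - 6939/7696 = -1714/135033309 - 6939/7696 = -937009322095/1039216346064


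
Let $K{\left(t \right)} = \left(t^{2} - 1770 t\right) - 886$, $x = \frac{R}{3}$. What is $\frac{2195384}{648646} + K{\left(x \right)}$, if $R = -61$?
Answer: $\frac{103681996439}{2918907} \approx 35521.0$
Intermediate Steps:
$x = - \frac{61}{3}$ ($x = \frac{1}{3} \left(-61\right) = - \frac{61}{3} \approx -20.333$)
$K{\left(t \right)} = -886 + t^{2} - 1770 t$
$\frac{2195384}{648646} + K{\left(x \right)} = \frac{2195384}{648646} - \left(-35104 - \frac{3721}{9}\right) = 2195384 \cdot \frac{1}{648646} + \left(-886 + \frac{3721}{9} + 35990\right) = \frac{1097692}{324323} + \frac{319657}{9} = \frac{103681996439}{2918907}$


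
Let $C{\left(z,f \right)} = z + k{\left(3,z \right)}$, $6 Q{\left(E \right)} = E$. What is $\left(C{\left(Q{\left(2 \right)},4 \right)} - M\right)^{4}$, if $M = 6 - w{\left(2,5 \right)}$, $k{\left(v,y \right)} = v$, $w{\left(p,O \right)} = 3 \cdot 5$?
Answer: $\frac{1874161}{81} \approx 23138.0$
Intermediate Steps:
$w{\left(p,O \right)} = 15$
$Q{\left(E \right)} = \frac{E}{6}$
$M = -9$ ($M = 6 - 15 = -9$)
$C{\left(z,f \right)} = 3 + z$ ($C{\left(z,f \right)} = z + 3 = 3 + z$)
$\left(C{\left(Q{\left(2 \right)},4 \right)} - M\right)^{4} = \left(\left(3 + \frac{1}{6} \cdot 2\right) - -9\right)^{4} = \left(\left(3 + \frac{1}{3}\right) + 9\right)^{4} = \left(\frac{10}{3} + 9\right)^{4} = \left(\frac{37}{3}\right)^{4} = \frac{1874161}{81}$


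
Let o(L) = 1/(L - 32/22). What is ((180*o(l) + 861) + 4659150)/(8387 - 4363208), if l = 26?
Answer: -13980055/13064463 ≈ -1.0701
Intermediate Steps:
o(L) = 1/(-16/11 + L) (o(L) = 1/(L - 32*1/22) = 1/(L - 16/11) = 1/(-16/11 + L))
((180*o(l) + 861) + 4659150)/(8387 - 4363208) = ((180*(11/(-16 + 11*26)) + 861) + 4659150)/(8387 - 4363208) = ((180*(11/(-16 + 286)) + 861) + 4659150)/(-4354821) = ((180*(11/270) + 861) + 4659150)*(-1/4354821) = ((22/3 + 861) + 4659150)*(-1/4354821) = (2605/3 + 4659150)*(-1/4354821) = (13980055/3)*(-1/4354821) = -13980055/13064463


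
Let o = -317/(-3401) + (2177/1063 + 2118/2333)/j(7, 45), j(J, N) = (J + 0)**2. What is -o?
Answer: -63452119182/413286020371 ≈ -0.15353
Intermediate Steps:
j(J, N) = J**2
o = 63452119182/413286020371 (o = -317/(-3401) + (2177/1063 + 2118/2333)/(7**2) = -317*(-1/3401) + (2177*(1/1063) + 2118*(1/2333))/49 = 317/3401 + (2177/1063 + 2118/2333)*(1/49) = 317/3401 + (7330375/2479979)*(1/49) = 317/3401 + 7330375/121518971 = 63452119182/413286020371 ≈ 0.15353)
-o = -1*63452119182/413286020371 = -63452119182/413286020371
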